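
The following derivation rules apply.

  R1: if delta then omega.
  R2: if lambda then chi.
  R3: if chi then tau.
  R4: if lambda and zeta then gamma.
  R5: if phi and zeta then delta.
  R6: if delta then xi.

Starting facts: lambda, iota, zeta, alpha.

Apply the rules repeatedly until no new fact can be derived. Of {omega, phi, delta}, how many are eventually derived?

0

omega would need delta (R1), but delta is never established.
No rule produces phi, and it is not given.
delta would need phi and zeta (R5), but phi is never established.
None of the 3 are reached.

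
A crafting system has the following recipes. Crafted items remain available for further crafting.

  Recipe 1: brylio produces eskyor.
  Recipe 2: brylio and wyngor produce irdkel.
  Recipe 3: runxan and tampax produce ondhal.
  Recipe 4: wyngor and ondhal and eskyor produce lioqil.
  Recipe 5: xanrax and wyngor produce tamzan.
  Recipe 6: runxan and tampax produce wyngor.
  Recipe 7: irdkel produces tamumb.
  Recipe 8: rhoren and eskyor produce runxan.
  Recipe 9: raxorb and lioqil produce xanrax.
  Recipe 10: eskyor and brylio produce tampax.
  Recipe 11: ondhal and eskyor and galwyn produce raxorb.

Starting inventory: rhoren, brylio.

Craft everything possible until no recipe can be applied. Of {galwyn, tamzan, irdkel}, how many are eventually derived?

Using Recipe 1, brylio makes eskyor.
rhoren and eskyor → runxan (Recipe 8).
Using Recipe 10, eskyor and brylio make tampax.
runxan and tampax → wyngor (Recipe 6).
Using Recipe 2, brylio and wyngor make irdkel.
No rule produces galwyn, and it is not given.
tamzan would need xanrax and wyngor (Recipe 5), but xanrax is never obtained.
irdkel: reached.
Reached: irdkel — 1 of the 3.

1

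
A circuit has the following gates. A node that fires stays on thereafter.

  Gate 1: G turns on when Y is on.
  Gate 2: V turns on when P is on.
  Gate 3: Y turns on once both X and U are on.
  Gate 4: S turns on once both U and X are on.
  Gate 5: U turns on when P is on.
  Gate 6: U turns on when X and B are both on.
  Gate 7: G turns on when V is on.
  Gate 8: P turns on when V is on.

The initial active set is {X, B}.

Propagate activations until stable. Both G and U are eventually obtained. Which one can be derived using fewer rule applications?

U: X and B are on, so U turns on (Gate 6). [1 rule application]
G: X and B are on, so U turns on (Gate 6). Gate 3: X and U on → Y on. Gate 1: Y on → G on. [3 rule applications]
U needs fewer.

U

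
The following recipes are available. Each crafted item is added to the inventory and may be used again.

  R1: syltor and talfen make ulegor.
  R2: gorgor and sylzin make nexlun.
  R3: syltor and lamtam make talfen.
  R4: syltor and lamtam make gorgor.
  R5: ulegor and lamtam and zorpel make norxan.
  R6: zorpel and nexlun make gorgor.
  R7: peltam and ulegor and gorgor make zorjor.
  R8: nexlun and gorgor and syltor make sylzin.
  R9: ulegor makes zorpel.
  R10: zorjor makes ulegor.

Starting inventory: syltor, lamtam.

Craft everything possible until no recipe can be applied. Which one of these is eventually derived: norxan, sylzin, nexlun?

Using R3, syltor and lamtam make talfen.
syltor and talfen → ulegor (R1).
ulegor → zorpel (R9).
Using R5, ulegor, lamtam, and zorpel make norxan.
sylzin would need nexlun, gorgor, and syltor (R8), but nexlun is never obtained. nexlun would need gorgor and sylzin (R2), but sylzin is never obtained.

norxan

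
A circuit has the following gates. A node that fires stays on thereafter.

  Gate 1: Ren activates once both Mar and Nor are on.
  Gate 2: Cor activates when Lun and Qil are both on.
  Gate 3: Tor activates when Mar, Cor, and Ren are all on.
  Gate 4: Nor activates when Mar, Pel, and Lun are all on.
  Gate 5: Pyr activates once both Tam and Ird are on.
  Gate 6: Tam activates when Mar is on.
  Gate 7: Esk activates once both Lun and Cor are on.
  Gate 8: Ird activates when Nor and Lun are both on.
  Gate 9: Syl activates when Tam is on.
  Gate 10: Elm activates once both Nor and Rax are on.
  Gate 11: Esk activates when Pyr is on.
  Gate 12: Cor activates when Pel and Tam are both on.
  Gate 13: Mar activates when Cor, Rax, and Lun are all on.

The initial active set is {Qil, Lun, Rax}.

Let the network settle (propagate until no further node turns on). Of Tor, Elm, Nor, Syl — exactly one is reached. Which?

Syl

Lun and Qil are on, so Cor activates (Gate 2).
Gate 13: Cor, Rax, and Lun on → Mar on.
Gate 6: Mar on → Tam on.
Gate 9: Tam on → Syl on.
Nor would need Mar, Pel, and Lun (Gate 4), but Pel never turns on. Tor would need Mar, Cor, and Ren (Gate 3), but Ren never turns on. Elm would need Nor and Rax (Gate 10), but Nor never turns on.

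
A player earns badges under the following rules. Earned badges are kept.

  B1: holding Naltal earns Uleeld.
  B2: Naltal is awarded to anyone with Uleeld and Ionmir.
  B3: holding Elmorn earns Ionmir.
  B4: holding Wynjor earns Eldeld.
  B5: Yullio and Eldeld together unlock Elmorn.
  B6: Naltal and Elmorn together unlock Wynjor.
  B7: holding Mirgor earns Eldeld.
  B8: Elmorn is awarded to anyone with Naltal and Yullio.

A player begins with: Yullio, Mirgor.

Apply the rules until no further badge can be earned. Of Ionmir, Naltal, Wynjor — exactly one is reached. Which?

With Mirgor, Eldeld is earned (B7).
With Yullio and Eldeld, Elmorn is earned (B5).
With Elmorn, Ionmir is earned (B3).
Naltal would need Uleeld and Ionmir (B2), but Uleeld is never earned. Wynjor would need Naltal and Elmorn (B6), but Naltal is never earned.

Ionmir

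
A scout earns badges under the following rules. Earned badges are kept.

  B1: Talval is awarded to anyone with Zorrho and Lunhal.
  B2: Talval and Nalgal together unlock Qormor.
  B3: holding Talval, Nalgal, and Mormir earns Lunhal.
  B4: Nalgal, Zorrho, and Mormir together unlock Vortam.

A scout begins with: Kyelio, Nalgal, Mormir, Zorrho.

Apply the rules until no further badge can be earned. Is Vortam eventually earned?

With Nalgal, Zorrho, and Mormir, Vortam is earned (B4).

Yes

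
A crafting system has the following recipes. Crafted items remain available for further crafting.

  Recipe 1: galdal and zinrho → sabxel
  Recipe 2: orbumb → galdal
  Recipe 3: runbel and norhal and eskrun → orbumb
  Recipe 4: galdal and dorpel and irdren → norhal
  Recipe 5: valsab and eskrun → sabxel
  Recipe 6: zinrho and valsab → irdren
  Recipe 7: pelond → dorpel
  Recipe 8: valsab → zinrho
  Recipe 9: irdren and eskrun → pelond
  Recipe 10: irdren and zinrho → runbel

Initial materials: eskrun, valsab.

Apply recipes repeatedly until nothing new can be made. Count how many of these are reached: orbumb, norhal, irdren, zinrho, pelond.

Using Recipe 8, valsab makes zinrho.
zinrho and valsab → irdren (Recipe 6).
irdren and eskrun → pelond (Recipe 9).
orbumb would need runbel, norhal, and eskrun (Recipe 3), but norhal is never obtained.
norhal would need galdal, dorpel, and irdren (Recipe 4), but galdal is never obtained.
irdren: reached.
zinrho: reached.
pelond: reached.
Reached: irdren, zinrho, and pelond — 3 of the 5.

3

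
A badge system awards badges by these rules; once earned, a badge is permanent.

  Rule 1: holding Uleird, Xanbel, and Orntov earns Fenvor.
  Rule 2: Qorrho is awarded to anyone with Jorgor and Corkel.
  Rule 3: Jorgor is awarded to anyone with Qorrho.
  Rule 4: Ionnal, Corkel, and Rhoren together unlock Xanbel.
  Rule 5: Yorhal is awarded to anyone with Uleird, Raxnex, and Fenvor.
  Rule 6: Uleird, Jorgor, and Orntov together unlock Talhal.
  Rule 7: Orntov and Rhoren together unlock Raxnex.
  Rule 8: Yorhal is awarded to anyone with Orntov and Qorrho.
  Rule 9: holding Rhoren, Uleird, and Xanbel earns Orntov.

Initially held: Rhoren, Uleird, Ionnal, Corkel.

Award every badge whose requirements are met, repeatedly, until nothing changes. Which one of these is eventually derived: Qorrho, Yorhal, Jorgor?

Yorhal

With Ionnal, Corkel, and Rhoren, Xanbel is earned (Rule 4).
With Rhoren, Uleird, and Xanbel, Orntov is earned (Rule 9).
With Uleird, Xanbel, and Orntov, Fenvor is earned (Rule 1).
With Orntov and Rhoren, Raxnex is earned (Rule 7).
With Uleird, Raxnex, and Fenvor, Yorhal is earned (Rule 5).
Jorgor would need Qorrho (Rule 3), but Qorrho is never earned. Qorrho would need Jorgor and Corkel (Rule 2), but Jorgor is never earned.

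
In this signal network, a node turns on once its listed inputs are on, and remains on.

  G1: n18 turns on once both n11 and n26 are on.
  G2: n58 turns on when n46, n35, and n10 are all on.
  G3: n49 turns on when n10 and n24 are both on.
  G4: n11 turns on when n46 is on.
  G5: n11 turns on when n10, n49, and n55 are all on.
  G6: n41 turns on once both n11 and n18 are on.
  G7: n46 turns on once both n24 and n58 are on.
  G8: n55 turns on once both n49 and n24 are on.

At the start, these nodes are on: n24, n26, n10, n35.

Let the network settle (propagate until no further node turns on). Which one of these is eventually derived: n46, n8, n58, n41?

n41

G3: n10 and n24 on → n49 on.
G8: n49 and n24 on → n55 on.
G5: n10, n49, and n55 on → n11 on.
G1: n11 and n26 on → n18 on.
G6: n11 and n18 on → n41 on.
n58 would need n46, n35, and n10 (G2), but n46 never turns on. n46 would need n24 and n58 (G7), but n58 never turns on. No rule produces n8, and it is not given.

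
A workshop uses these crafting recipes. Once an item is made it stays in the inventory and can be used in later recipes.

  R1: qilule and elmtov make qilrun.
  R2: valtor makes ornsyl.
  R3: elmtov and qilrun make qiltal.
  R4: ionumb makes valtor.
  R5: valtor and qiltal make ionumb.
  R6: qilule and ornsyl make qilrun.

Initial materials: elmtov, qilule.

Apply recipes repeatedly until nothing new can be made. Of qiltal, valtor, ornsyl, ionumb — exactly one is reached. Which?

qiltal

Using R1, qilule and elmtov make qilrun.
Using R3, elmtov and qilrun make qiltal.
ionumb would need valtor and qiltal (R5), but valtor is never obtained. valtor would need ionumb (R4), but ionumb is never obtained. ornsyl would need valtor (R2), but valtor is never obtained.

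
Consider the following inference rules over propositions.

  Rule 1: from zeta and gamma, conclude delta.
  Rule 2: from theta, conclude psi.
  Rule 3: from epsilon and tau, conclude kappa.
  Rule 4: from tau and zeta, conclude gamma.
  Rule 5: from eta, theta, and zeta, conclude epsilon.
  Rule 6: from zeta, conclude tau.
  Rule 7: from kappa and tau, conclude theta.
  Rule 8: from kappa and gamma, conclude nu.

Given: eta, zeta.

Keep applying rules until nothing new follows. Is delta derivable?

Yes

From zeta, Rule 6 gives tau.
tau and zeta hold, so gamma follows (Rule 4).
zeta and gamma hold, so delta follows (Rule 1).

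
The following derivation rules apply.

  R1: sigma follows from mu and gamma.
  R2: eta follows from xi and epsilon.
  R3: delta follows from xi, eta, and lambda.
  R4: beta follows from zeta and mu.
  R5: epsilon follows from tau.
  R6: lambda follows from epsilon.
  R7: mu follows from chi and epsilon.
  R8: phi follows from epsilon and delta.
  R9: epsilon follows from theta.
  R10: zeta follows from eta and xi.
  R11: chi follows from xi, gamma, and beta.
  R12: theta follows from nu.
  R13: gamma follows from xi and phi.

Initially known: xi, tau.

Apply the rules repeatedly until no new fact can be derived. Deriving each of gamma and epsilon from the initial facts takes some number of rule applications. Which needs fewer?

epsilon

epsilon: From tau, R5 gives epsilon. [1 rule application]
gamma: From tau, R5 gives epsilon. xi and epsilon hold, so eta follows (R2). From epsilon, R6 gives lambda. xi, eta, and lambda hold, so delta follows (R3). From epsilon and delta, R8 gives phi. From xi and phi, R13 gives gamma. [6 rule applications]
epsilon needs fewer.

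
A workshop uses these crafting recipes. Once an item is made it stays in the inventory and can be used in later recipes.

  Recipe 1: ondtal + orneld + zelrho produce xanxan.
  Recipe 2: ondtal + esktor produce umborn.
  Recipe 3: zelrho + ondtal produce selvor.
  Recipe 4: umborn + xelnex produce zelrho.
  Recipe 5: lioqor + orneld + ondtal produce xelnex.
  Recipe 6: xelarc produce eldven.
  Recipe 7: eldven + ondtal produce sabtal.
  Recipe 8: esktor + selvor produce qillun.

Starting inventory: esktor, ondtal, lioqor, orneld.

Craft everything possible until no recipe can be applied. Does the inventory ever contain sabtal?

sabtal would need eldven and ondtal (Recipe 7), but eldven is never obtained.

No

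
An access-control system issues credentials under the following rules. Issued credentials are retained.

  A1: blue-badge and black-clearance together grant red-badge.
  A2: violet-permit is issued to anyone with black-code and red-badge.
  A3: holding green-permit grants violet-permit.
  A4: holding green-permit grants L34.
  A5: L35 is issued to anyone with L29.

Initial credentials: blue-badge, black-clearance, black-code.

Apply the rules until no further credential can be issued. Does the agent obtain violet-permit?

Holding blue-badge and black-clearance grants red-badge (A1).
Holding black-code and red-badge grants violet-permit (A2).

Yes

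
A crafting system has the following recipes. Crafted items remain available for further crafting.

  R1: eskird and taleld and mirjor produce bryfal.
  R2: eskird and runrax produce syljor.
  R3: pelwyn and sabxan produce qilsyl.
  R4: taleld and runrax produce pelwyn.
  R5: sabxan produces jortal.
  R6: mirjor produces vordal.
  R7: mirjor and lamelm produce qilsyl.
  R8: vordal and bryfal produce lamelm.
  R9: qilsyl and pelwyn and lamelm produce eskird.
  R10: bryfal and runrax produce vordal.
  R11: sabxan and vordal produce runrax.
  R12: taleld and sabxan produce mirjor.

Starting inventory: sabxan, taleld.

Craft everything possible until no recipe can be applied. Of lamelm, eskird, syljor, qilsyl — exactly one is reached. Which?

taleld and sabxan → mirjor (R12).
Using R6, mirjor makes vordal.
sabxan and vordal → runrax (R11).
taleld and runrax → pelwyn (R4).
pelwyn and sabxan → qilsyl (R3).
lamelm would need vordal and bryfal (R8), but bryfal is never obtained. syljor would need eskird and runrax (R2), but eskird is never obtained. eskird would need qilsyl, pelwyn, and lamelm (R9), but lamelm is never obtained.

qilsyl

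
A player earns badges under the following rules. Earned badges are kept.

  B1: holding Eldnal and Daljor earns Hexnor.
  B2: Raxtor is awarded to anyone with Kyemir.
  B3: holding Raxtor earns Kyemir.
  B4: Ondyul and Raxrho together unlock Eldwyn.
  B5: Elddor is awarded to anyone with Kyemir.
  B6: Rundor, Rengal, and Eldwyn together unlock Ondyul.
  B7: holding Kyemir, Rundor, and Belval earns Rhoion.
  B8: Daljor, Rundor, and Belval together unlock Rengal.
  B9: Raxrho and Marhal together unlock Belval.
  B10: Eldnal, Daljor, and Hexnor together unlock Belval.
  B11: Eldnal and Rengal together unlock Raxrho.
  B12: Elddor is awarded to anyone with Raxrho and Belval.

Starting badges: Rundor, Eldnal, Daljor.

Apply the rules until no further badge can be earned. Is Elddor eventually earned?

Yes

With Eldnal and Daljor, Hexnor is earned (B1).
With Eldnal, Daljor, and Hexnor, Belval is earned (B10).
With Daljor, Rundor, and Belval, Rengal is earned (B8).
With Eldnal and Rengal, Raxrho is earned (B11).
With Raxrho and Belval, Elddor is earned (B12).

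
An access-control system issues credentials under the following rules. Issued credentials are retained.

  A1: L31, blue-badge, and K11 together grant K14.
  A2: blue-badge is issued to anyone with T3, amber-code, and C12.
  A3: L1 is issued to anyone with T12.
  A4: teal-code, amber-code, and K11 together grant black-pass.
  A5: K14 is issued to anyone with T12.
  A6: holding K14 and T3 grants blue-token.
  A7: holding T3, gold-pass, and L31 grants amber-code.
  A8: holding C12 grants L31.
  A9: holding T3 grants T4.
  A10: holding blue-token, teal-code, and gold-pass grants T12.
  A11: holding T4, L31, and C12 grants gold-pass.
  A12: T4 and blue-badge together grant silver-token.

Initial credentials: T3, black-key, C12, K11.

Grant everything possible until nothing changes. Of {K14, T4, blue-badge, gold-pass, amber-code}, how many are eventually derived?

Holding C12 grants L31 (A8).
Holding T3 grants T4 (A9).
Holding T4, L31, and C12 grants gold-pass (A11).
Holding T3, gold-pass, and L31 grants amber-code (A7).
Holding T3, amber-code, and C12 grants blue-badge (A2).
Holding L31, blue-badge, and K11 grants K14 (A1).
K14: reached.
T4: reached.
blue-badge: reached.
gold-pass: reached.
amber-code: reached.
All 5 are reached.

5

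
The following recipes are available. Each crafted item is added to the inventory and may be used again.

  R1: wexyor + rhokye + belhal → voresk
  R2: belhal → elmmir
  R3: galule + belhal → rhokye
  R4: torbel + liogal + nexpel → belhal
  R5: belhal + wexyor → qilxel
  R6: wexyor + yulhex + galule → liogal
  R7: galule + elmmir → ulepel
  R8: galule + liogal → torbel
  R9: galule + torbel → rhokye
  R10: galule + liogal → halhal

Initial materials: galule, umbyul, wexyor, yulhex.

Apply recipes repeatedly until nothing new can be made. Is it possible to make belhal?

No

belhal would need torbel, liogal, and nexpel (R4), but nexpel is never obtained.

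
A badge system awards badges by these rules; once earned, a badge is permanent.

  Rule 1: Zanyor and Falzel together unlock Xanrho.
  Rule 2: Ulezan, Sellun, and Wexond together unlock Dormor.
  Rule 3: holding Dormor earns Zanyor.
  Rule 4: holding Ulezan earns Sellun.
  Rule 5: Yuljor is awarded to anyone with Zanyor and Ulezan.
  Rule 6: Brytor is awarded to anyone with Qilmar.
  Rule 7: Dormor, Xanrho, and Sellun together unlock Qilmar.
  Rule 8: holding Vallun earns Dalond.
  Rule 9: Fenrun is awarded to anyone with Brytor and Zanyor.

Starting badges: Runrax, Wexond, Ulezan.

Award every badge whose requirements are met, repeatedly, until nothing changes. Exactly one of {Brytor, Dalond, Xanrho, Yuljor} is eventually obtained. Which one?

Yuljor

With Ulezan, Sellun is earned (Rule 4).
With Ulezan, Sellun, and Wexond, Dormor is earned (Rule 2).
With Dormor, Zanyor is earned (Rule 3).
With Zanyor and Ulezan, Yuljor is earned (Rule 5).
Xanrho would need Zanyor and Falzel (Rule 1), but Falzel is never earned. Brytor would need Qilmar (Rule 6), but Qilmar is never earned. Dalond would need Vallun (Rule 8), but Vallun is never earned.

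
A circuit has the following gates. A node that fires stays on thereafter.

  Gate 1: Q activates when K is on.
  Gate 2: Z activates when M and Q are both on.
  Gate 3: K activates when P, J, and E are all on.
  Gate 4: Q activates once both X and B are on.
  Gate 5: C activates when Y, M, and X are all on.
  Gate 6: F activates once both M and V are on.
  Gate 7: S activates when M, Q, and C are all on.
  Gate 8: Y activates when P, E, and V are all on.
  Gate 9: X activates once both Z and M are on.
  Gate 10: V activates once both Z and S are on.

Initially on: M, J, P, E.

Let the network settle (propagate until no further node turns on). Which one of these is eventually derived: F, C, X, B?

X

Gate 3: P, J, and E on → K on.
Gate 1: K on → Q on.
Gate 2: M and Q on → Z on.
Gate 9: Z and M on → X on.
C would need Y, M, and X (Gate 5), but Y never turns on. No rule produces B, and it is not given. F would need M and V (Gate 6), but V never turns on.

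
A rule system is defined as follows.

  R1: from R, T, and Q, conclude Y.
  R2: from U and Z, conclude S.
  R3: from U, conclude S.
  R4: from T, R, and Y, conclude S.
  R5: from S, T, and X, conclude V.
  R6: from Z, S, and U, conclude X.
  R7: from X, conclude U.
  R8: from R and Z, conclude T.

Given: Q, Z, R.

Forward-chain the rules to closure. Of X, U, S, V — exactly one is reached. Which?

R and Z hold, so T follows (R8).
From R, T, and Q, R1 gives Y.
From T, R, and Y, R4 gives S.
V would need S, T, and X (R5), but X is never established. U would need X (R7), but X is never established. X would need Z, S, and U (R6), but U is never established.

S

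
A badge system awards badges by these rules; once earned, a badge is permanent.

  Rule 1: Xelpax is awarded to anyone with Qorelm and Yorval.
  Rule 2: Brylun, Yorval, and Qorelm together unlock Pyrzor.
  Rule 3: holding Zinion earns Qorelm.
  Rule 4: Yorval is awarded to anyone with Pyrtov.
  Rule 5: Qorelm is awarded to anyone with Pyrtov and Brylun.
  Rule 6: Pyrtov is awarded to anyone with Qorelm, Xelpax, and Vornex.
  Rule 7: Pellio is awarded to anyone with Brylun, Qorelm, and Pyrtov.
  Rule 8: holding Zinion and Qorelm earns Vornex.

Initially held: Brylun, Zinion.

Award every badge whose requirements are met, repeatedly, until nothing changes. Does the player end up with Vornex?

Yes

With Zinion, Qorelm is earned (Rule 3).
With Zinion and Qorelm, Vornex is earned (Rule 8).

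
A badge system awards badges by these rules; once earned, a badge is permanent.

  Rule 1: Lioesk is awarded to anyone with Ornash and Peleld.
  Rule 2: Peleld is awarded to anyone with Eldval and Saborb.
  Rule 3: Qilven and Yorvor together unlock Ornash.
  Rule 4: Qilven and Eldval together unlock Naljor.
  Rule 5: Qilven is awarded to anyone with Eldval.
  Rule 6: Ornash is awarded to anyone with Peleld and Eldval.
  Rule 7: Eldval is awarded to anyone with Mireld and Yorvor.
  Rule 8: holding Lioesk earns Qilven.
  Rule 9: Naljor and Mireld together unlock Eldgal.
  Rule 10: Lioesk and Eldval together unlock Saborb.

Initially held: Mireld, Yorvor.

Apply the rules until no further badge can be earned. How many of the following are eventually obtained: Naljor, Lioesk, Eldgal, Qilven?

3

With Mireld and Yorvor, Eldval is earned (Rule 7).
With Eldval, Qilven is earned (Rule 5).
With Qilven and Eldval, Naljor is earned (Rule 4).
With Naljor and Mireld, Eldgal is earned (Rule 9).
Naljor: reached.
Lioesk would need Ornash and Peleld (Rule 1), but Peleld is never earned.
Eldgal: reached.
Qilven: reached.
Reached: Naljor, Eldgal, and Qilven — 3 of the 4.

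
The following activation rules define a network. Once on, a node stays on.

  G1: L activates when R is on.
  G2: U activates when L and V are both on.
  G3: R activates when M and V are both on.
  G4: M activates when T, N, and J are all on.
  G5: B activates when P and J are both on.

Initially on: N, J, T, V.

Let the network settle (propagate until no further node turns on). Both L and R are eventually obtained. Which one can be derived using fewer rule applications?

R: G4: T, N, and J on → M on. M and V are on, so R activates (G3). [2 rule applications]
L: T, N, and J are on, so M activates (G4). G3: M and V on → R on. R is on, so L activates (G1). [3 rule applications]
R needs fewer.

R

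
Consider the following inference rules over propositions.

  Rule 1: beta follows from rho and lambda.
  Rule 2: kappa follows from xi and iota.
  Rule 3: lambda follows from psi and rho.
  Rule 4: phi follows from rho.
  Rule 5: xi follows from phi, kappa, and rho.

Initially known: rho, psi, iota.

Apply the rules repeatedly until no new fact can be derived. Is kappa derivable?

kappa would need xi and iota (Rule 2), but xi is never established.

No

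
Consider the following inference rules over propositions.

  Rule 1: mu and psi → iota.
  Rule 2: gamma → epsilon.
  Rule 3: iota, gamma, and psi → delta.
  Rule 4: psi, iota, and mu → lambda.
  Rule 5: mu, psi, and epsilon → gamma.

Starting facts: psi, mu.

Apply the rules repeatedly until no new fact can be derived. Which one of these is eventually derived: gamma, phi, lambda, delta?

lambda

mu and psi hold, so iota follows (Rule 1).
From psi, iota, and mu, Rule 4 gives lambda.
No rule produces phi, and it is not given. gamma would need mu, psi, and epsilon (Rule 5), but epsilon is never established. delta would need iota, gamma, and psi (Rule 3), but gamma is never established.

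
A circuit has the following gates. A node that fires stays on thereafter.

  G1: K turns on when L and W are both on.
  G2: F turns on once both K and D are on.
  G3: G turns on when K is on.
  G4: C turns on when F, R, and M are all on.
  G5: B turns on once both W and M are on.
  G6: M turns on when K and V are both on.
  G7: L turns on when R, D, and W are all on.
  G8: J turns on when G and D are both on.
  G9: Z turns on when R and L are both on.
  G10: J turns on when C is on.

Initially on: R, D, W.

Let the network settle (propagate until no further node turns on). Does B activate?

B would need W and M (G5), but M never turns on.

No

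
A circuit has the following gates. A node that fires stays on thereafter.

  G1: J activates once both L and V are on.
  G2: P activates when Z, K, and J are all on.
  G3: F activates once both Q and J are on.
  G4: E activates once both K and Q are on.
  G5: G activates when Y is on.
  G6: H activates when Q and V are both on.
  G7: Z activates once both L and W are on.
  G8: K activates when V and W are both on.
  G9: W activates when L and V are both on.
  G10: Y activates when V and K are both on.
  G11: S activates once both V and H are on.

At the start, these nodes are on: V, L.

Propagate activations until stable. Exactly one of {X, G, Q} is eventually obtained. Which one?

G

G9: L and V on → W on.
G8: V and W on → K on.
G10: V and K on → Y on.
G5: Y on → G on.
No rule produces X, and it is not given. No rule produces Q, and it is not given.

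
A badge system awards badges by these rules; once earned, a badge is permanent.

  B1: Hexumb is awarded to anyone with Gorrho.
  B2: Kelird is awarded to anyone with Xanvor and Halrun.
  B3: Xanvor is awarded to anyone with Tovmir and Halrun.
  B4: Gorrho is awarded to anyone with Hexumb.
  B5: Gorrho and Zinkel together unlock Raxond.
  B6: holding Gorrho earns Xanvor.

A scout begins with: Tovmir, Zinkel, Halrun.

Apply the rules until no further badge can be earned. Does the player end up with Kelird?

Yes

With Tovmir and Halrun, Xanvor is earned (B3).
With Xanvor and Halrun, Kelird is earned (B2).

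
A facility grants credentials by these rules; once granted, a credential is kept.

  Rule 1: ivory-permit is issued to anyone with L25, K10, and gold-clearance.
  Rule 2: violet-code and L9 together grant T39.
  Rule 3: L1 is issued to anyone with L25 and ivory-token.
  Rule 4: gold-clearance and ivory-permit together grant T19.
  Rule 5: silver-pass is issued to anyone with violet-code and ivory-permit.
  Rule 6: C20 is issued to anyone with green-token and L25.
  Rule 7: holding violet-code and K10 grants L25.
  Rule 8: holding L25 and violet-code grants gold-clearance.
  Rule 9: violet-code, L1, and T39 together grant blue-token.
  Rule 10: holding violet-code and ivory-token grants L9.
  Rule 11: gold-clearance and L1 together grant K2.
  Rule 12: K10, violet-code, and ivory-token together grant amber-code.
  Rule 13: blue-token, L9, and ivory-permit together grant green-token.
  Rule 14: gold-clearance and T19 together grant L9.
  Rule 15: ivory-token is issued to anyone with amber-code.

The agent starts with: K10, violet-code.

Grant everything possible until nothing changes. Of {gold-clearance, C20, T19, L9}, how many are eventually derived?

3

Holding violet-code and K10 grants L25 (Rule 7).
Holding L25 and violet-code grants gold-clearance (Rule 8).
Holding L25, K10, and gold-clearance grants ivory-permit (Rule 1).
Holding gold-clearance and ivory-permit grants T19 (Rule 4).
Holding gold-clearance and T19 grants L9 (Rule 14).
gold-clearance: reached.
C20 would need green-token and L25 (Rule 6), but green-token is never granted.
T19: reached.
L9: reached.
Reached: gold-clearance, T19, and L9 — 3 of the 4.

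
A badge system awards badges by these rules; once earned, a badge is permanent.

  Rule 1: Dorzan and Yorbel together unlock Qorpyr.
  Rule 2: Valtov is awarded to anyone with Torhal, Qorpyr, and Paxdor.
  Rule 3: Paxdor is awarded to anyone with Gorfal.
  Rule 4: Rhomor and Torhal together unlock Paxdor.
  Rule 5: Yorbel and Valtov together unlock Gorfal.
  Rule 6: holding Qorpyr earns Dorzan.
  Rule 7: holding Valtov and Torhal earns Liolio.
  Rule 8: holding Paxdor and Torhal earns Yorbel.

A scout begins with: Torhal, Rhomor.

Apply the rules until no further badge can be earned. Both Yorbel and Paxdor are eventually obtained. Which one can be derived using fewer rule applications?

Paxdor

Paxdor: With Rhomor and Torhal, Paxdor is earned (Rule 4). [1 rule application]
Yorbel: With Rhomor and Torhal, Paxdor is earned (Rule 4). With Paxdor and Torhal, Yorbel is earned (Rule 8). [2 rule applications]
Paxdor needs fewer.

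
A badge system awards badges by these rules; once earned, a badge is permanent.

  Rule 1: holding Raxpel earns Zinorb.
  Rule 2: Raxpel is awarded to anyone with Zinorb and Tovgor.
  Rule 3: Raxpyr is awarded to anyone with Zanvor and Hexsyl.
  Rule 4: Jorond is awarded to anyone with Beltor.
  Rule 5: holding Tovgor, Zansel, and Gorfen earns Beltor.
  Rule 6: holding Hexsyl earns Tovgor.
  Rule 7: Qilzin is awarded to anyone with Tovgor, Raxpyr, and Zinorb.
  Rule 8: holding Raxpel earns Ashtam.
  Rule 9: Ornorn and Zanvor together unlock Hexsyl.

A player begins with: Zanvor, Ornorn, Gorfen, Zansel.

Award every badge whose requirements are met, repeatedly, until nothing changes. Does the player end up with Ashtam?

No

Ashtam would need Raxpel (Rule 8), but Raxpel is never earned.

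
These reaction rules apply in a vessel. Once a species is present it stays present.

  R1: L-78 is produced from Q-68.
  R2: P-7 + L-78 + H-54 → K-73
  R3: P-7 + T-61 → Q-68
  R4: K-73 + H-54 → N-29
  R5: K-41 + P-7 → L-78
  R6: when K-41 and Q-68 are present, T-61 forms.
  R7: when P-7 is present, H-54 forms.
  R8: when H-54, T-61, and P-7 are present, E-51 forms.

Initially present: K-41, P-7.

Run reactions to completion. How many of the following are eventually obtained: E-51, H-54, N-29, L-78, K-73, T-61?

4

K-41 and P-7 present → L-78 forms (R5).
P-7 present → H-54 forms (R7).
P-7, L-78, and H-54 present → K-73 forms (R2).
K-73 and H-54 present → N-29 forms (R4).
E-51 would need H-54, T-61, and P-7 (R8), but T-61 never forms.
H-54: reached.
N-29: reached.
L-78: reached.
K-73: reached.
T-61 would need K-41 and Q-68 (R6), but Q-68 never forms.
Reached: H-54, N-29, L-78, and K-73 — 4 of the 6.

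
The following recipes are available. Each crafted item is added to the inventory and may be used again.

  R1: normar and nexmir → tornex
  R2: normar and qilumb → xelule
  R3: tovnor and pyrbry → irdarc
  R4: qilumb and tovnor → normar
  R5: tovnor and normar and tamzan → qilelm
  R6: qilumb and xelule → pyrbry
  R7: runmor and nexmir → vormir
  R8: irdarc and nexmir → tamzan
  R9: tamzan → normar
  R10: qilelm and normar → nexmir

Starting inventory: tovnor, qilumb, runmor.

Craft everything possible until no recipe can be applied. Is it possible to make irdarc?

qilumb and tovnor → normar (R4).
Using R2, normar and qilumb make xelule.
qilumb and xelule → pyrbry (R6).
tovnor and pyrbry → irdarc (R3).

Yes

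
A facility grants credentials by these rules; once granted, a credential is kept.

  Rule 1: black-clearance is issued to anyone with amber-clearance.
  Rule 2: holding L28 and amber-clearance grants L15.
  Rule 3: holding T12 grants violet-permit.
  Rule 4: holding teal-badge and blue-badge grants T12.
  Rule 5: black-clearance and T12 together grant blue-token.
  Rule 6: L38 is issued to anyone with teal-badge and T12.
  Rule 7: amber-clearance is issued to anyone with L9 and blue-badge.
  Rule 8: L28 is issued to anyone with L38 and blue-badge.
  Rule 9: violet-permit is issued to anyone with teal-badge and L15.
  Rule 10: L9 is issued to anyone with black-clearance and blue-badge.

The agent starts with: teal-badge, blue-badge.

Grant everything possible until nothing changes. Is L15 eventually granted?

No

L15 would need L28 and amber-clearance (Rule 2), but amber-clearance is never granted.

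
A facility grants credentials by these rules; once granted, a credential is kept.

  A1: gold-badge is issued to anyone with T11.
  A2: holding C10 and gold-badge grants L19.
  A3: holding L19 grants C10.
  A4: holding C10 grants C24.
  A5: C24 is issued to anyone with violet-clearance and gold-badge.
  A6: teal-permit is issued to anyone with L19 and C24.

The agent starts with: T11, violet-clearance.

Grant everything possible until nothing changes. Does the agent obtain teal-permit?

No

teal-permit would need L19 and C24 (A6), but L19 is never granted.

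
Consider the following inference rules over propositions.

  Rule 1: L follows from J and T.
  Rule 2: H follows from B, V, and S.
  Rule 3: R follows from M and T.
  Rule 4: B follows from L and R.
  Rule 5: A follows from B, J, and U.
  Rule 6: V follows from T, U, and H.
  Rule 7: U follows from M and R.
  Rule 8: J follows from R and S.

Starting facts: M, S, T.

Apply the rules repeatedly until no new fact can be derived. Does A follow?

Yes

From M and T, Rule 3 gives R.
From M and R, Rule 7 gives U.
From R and S, Rule 8 gives J.
From J and T, Rule 1 gives L.
From L and R, Rule 4 gives B.
From B, J, and U, Rule 5 gives A.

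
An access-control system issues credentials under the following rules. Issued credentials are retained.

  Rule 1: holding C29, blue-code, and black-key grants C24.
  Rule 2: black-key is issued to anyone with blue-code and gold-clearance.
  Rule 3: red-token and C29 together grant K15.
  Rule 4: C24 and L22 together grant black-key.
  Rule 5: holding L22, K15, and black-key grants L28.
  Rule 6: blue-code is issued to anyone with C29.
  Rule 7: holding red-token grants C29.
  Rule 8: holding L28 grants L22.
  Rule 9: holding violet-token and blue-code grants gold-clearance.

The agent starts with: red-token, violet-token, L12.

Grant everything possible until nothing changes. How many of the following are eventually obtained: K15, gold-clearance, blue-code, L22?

Holding red-token grants C29 (Rule 7).
Holding red-token and C29 grants K15 (Rule 3).
Holding C29 grants blue-code (Rule 6).
Holding violet-token and blue-code grants gold-clearance (Rule 9).
K15: reached.
gold-clearance: reached.
blue-code: reached.
L22 would need L28 (Rule 8), but L28 is never granted.
Reached: K15, gold-clearance, and blue-code — 3 of the 4.

3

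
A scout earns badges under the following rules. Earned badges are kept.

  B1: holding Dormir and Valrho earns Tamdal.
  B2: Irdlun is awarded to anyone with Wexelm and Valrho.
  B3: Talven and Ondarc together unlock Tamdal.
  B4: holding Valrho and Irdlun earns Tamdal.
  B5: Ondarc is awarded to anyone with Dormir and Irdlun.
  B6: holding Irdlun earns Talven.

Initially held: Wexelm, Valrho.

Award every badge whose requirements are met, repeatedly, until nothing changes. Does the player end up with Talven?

Yes

With Wexelm and Valrho, Irdlun is earned (B2).
With Irdlun, Talven is earned (B6).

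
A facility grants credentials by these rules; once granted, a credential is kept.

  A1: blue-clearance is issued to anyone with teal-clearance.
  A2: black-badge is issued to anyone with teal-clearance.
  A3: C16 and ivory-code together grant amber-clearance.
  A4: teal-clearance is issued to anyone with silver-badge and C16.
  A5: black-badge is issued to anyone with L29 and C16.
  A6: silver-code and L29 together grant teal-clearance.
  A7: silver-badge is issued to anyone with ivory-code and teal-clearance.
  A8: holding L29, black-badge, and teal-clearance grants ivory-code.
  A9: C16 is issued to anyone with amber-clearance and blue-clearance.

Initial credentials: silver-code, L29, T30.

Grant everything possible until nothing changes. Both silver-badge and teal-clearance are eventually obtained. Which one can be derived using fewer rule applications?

teal-clearance

teal-clearance: Holding silver-code and L29 grants teal-clearance (A6). [1 rule application]
silver-badge: Holding silver-code and L29 grants teal-clearance (A6). Holding teal-clearance grants black-badge (A2). Holding L29, black-badge, and teal-clearance grants ivory-code (A8). Holding ivory-code and teal-clearance grants silver-badge (A7). [4 rule applications]
teal-clearance needs fewer.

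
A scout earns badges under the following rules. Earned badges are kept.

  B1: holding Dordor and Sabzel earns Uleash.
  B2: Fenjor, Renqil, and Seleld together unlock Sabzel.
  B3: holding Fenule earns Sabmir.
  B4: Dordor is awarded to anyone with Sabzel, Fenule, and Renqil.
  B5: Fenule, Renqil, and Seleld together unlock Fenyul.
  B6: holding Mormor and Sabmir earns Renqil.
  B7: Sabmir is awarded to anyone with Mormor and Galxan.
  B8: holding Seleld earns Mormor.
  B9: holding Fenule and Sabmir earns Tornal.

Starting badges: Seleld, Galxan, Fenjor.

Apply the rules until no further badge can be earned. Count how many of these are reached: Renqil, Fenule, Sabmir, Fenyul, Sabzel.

With Seleld, Mormor is earned (B8).
With Mormor and Galxan, Sabmir is earned (B7).
With Mormor and Sabmir, Renqil is earned (B6).
With Fenjor, Renqil, and Seleld, Sabzel is earned (B2).
Renqil: reached.
No rule produces Fenule, and it is not given.
Sabmir: reached.
Fenyul would need Fenule, Renqil, and Seleld (B5), but Fenule is never earned.
Sabzel: reached.
Reached: Renqil, Sabmir, and Sabzel — 3 of the 5.

3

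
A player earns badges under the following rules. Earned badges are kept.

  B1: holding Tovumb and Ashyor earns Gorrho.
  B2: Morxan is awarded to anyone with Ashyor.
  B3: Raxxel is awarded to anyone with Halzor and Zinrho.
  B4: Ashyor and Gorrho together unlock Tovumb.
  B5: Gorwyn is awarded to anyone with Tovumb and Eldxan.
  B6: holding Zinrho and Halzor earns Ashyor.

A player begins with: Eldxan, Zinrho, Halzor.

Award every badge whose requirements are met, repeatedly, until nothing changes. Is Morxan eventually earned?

With Zinrho and Halzor, Ashyor is earned (B6).
With Ashyor, Morxan is earned (B2).

Yes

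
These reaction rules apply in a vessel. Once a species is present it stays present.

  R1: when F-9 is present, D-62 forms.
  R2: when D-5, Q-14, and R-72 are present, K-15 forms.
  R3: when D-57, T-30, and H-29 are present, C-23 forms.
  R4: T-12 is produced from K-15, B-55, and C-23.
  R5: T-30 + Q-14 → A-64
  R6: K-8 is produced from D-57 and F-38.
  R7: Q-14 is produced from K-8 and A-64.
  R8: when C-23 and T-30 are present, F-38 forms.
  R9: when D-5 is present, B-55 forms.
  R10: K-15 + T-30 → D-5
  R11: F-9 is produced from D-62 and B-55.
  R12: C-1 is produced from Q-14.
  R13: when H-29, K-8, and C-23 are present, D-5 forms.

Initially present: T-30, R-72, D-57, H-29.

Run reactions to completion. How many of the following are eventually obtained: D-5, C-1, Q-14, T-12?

D-57, T-30, and H-29 present → C-23 forms (R3).
C-23 and T-30 present → F-38 forms (R8).
D-57 and F-38 present → K-8 forms (R6).
H-29, K-8, and C-23 present → D-5 forms (R13).
D-5: reached.
C-1 would need Q-14 (R12), but Q-14 never forms.
Q-14 would need K-8 and A-64 (R7), but A-64 never forms.
T-12 would need K-15, B-55, and C-23 (R4), but K-15 never forms.
Reached: D-5 — 1 of the 4.

1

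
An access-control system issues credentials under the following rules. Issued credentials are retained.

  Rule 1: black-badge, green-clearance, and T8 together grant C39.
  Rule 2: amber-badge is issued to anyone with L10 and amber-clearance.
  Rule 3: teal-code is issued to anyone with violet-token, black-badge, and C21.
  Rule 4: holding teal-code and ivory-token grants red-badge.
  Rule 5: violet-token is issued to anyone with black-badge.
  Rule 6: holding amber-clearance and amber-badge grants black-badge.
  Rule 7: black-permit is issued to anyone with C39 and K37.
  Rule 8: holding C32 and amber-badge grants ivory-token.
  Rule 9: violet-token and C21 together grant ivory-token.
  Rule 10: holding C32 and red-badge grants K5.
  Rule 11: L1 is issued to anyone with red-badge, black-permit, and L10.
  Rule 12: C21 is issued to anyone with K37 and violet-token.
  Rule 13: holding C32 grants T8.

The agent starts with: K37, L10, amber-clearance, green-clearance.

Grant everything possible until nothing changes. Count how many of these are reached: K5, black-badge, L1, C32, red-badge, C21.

Holding L10 and amber-clearance grants amber-badge (Rule 2).
Holding amber-clearance and amber-badge grants black-badge (Rule 6).
Holding black-badge grants violet-token (Rule 5).
Holding K37 and violet-token grants C21 (Rule 12).
Holding violet-token and C21 grants ivory-token (Rule 9).
Holding violet-token, black-badge, and C21 grants teal-code (Rule 3).
Holding teal-code and ivory-token grants red-badge (Rule 4).
K5 would need C32 and red-badge (Rule 10), but C32 is never granted.
black-badge: reached.
L1 would need red-badge, black-permit, and L10 (Rule 11), but black-permit is never granted.
No rule produces C32, and it is not given.
red-badge: reached.
C21: reached.
Reached: black-badge, red-badge, and C21 — 3 of the 6.

3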